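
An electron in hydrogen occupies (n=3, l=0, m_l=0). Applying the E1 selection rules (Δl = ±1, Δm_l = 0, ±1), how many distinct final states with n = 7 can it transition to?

E1 requires Δl = ±1, so l_f ∈ {-1, 1}; with 0 ≤ l_f ≤ n_f−1 = 6, the allowed l_f values are {1}.
For l_f = 1: m_f ∈ {m_i−1, m_i, m_i+1} ∩ [−1, 1] = {-1, 0, 1} → 3 states.
Total: 3.

3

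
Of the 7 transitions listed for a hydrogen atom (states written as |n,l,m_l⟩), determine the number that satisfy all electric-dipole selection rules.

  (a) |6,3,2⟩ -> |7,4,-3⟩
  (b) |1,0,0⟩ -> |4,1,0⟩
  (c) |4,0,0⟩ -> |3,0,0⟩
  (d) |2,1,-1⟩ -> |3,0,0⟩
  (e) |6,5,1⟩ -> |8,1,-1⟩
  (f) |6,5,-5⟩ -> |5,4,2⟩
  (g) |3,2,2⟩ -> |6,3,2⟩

3

(a) forbidden — Δm_l = -5 (E1 requires Δm_l = 0, ±1)
(b) allowed
(c) forbidden — Δl = +0 (E1 requires Δl = ±1)
(d) allowed
(e) forbidden — Δl = -4 (E1 requires Δl = ±1); Δm_l = -2 (E1 requires Δm_l = 0, ±1)
(f) forbidden — Δm_l = +7 (E1 requires Δm_l = 0, ±1)
(g) allowed
Total allowed: 3 of 7.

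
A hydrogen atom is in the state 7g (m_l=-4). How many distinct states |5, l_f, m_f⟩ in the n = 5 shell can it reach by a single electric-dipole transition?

E1 requires Δl = ±1, so l_f ∈ {3, 5}; with 0 ≤ l_f ≤ n_f−1 = 4, the allowed l_f values are {3}.
For l_f = 3: m_f ∈ {m_i−1, m_i, m_i+1} ∩ [−3, 3] = {-3} → 1 state.
Total: 1.

1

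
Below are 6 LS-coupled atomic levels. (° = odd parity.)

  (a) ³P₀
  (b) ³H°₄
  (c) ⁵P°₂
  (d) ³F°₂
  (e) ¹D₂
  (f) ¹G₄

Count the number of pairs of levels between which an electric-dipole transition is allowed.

(a)–(b): forbidden (ΔL, ΔJ).
(a)–(c): forbidden (ΔS, ΔJ).
(a)–(d): forbidden (ΔL, ΔJ).
(a)–(e): forbidden (parity, ΔS, ΔJ).
(a)–(f): forbidden (parity, ΔS, ΔL, ΔJ).
(b)–(c): forbidden (parity, ΔS, ΔL, ΔJ).
(b)–(d): forbidden (parity, ΔL, ΔJ).
(b)–(e): forbidden (ΔS, ΔL, ΔJ).
(b)–(f): forbidden (ΔS).
(c)–(d): forbidden (parity, ΔS, ΔL).
(c)–(e): forbidden (ΔS).
(c)–(f): forbidden (ΔS, ΔL, ΔJ).
(d)–(e): forbidden (ΔS).
(d)–(f): forbidden (ΔS, ΔJ).
(e)–(f): forbidden (parity, ΔL, ΔJ).
Allowed pairs: 0 of 15.

0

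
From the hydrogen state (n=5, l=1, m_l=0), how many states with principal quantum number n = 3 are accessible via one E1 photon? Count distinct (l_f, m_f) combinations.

4

E1 requires Δl = ±1, so l_f ∈ {0, 2}; with 0 ≤ l_f ≤ n_f−1 = 2, the allowed l_f values are {0, 2}.
For l_f = 0: m_f ∈ {m_i−1, m_i, m_i+1} ∩ [−0, 0] = {0} → 1 state.
For l_f = 2: m_f ∈ {m_i−1, m_i, m_i+1} ∩ [−2, 2] = {-1, 0, 1} → 3 states.
Total: 4.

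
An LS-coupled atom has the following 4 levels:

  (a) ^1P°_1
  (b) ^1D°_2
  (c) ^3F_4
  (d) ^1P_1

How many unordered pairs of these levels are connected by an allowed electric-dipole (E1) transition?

(a)–(b): forbidden (parity).
(a)–(c): forbidden (ΔS, ΔL, ΔJ).
(a)–(d): allowed.
(b)–(c): forbidden (ΔS, ΔJ).
(b)–(d): allowed.
(c)–(d): forbidden (parity, ΔS, ΔL, ΔJ).
Allowed pairs: 2 of 6.

2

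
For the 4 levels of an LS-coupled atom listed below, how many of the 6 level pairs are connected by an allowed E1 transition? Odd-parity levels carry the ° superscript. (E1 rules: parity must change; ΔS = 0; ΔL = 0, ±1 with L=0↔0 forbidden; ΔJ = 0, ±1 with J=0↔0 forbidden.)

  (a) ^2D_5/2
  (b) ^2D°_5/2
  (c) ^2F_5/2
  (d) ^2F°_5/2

4

(a)–(b): allowed.
(a)–(c): forbidden (parity).
(a)–(d): allowed.
(b)–(c): allowed.
(b)–(d): forbidden (parity).
(c)–(d): allowed.
Allowed pairs: 4 of 6.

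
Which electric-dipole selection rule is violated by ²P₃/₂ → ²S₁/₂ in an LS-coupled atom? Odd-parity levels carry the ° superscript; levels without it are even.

Parity must change: even → even — fails.
ΔS = 0: S: 1/2 → 1/2 — ok.
ΔL = 0, ±1 (not L=0↔0): L: 1 → 0, ΔL = -1 — ok.
ΔJ = 0, ±1 (not J=0↔0): J: 3/2 → 1/2, ΔJ = -1 — ok.

parity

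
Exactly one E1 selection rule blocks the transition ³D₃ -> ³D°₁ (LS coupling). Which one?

the ΔJ = 0, ±1 rule

Initial level: S=1, L=2, J=3, parity even. Final level: S=1, L=2, J=1, parity odd.
ΔS = 0: S: 1 → 1 — passes.
ΔJ = 0, ±1 (not J=0↔0): J: 3 → 1, ΔJ = -2 — fails.
ΔL = 0, ±1 (not L=0↔0): L: 2 → 2, ΔL = +0 — passes.
Parity must change: even → odd — passes.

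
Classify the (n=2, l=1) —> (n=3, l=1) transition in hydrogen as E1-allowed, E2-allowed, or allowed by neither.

Δl = 1 − 1 = +0; l_i + l_f = 2.
E1 (Δl = ±1): not satisfied.
E2 (Δl = 0,±2, l_i+l_f ≥ 2): satisfied.

E2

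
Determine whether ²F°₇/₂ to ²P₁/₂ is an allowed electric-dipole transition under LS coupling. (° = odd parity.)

forbidden

Initial level: S=1/2, L=3, J=7/2, parity odd. Final level: S=1/2, L=1, J=1/2, parity even.
Parity must change: odd → even — passes.
ΔS = 0: S: 1/2 → 1/2 — passes.
ΔL = 0, ±1 (not L=0↔0): L: 3 → 1, ΔL = -2 — fails.
ΔJ = 0, ±1 (not J=0↔0): J: 7/2 → 1/2, ΔJ = -3 — fails.
Rule(s) violated: ΔL, ΔJ.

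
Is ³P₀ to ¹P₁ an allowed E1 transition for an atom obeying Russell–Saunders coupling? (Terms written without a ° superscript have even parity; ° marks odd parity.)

Initial level: S=1, L=1, J=0, parity even. Final level: S=0, L=1, J=1, parity even.
Parity must change: even → even — ✗.
ΔS = 0: S: 1 → 0 — ✗.
ΔL = 0, ±1 (not L=0↔0): L: 1 → 1, ΔL = +0 — ✓.
ΔJ = 0, ±1 (not J=0↔0): J: 0 → 1, ΔJ = +1 — ✓.
Rule(s) violated: parity, ΔS.

forbidden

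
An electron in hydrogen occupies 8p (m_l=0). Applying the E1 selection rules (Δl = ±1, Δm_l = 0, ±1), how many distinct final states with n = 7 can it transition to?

E1 requires Δl = ±1, so l_f ∈ {0, 2}; with 0 ≤ l_f ≤ n_f−1 = 6, the allowed l_f values are {0, 2}.
For l_f = 0: m_f ∈ {m_i−1, m_i, m_i+1} ∩ [−0, 0] = {0} → 1 state.
For l_f = 2: m_f ∈ {m_i−1, m_i, m_i+1} ∩ [−2, 2] = {-1, 0, 1} → 3 states.
Total: 4.

4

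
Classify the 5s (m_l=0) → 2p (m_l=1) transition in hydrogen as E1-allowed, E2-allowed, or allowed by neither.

E1

Δl = 1 − 0 = +1; l_i + l_f = 1.
Δm_l = +1.
E1 (Δl = ±1, |Δm_l| ≤ 1): satisfied.
E2 (Δl = 0,±2, l_i+l_f ≥ 2, |Δm_l| ≤ 2): not satisfied.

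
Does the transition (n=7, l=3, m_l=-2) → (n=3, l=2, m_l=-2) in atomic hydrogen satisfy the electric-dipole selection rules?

allowed

Initial l = 3, final l = 2, so Δl = -1. E1 requires Δl = ±1: ✓.
Δm_l = -2 − (-2) = +0. E1 requires Δm_l = 0, ±1: ✓.
All E1 selection rules are satisfied.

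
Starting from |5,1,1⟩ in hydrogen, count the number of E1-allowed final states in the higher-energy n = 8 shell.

4

E1 requires Δl = ±1, so l_f ∈ {0, 2}; with 0 ≤ l_f ≤ n_f−1 = 7, the allowed l_f values are {0, 2}.
For l_f = 0: m_f ∈ {m_i−1, m_i, m_i+1} ∩ [−0, 0] = {0} → 1 state.
For l_f = 2: m_f ∈ {m_i−1, m_i, m_i+1} ∩ [−2, 2] = {0, 1, 2} → 3 states.
Total: 4.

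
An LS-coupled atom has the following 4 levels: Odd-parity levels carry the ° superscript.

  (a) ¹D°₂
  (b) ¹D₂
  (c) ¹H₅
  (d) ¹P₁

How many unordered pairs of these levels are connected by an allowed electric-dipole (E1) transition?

2

(a)–(b): allowed.
(a)–(c): forbidden (ΔL, ΔJ).
(a)–(d): allowed.
(b)–(c): forbidden (parity, ΔL, ΔJ).
(b)–(d): forbidden (parity).
(c)–(d): forbidden (parity, ΔL, ΔJ).
Allowed pairs: 2 of 6.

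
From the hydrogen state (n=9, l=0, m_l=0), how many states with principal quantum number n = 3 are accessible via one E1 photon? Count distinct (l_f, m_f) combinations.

3

E1 requires Δl = ±1, so l_f ∈ {-1, 1}; with 0 ≤ l_f ≤ n_f−1 = 2, the allowed l_f values are {1}.
For l_f = 1: m_f ∈ {m_i−1, m_i, m_i+1} ∩ [−1, 1] = {-1, 0, 1} → 3 states.
Total: 3.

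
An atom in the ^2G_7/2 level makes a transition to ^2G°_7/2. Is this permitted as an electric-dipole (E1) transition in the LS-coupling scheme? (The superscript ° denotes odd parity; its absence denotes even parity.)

allowed

Reading off the term symbols: S 1/2→1/2, L 4→4, J 7/2→7/2, parity even→odd.
Parity must change: even → odd — passes.
ΔS = 0: S: 1/2 → 1/2 — passes.
ΔL = 0, ±1 (not L=0↔0): L: 4 → 4, ΔL = +0 — passes.
ΔJ = 0, ±1 (not J=0↔0): J: 7/2 → 7/2, ΔJ = +0 — passes.
All four E1 rules are satisfied.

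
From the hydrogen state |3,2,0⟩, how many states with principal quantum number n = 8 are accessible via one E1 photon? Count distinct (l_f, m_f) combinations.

6

E1 requires Δl = ±1, so l_f ∈ {1, 3}; with 0 ≤ l_f ≤ n_f−1 = 7, the allowed l_f values are {1, 3}.
For l_f = 1: m_f ∈ {m_i−1, m_i, m_i+1} ∩ [−1, 1] = {-1, 0, 1} → 3 states.
For l_f = 3: m_f ∈ {m_i−1, m_i, m_i+1} ∩ [−3, 3] = {-1, 0, 1} → 3 states.
Total: 6.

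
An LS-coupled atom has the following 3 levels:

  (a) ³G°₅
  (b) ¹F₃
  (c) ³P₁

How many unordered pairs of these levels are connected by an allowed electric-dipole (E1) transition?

(a)–(b): forbidden (ΔS, ΔJ).
(a)–(c): forbidden (ΔL, ΔJ).
(b)–(c): forbidden (parity, ΔS, ΔL, ΔJ).
Allowed pairs: 0 of 3.

0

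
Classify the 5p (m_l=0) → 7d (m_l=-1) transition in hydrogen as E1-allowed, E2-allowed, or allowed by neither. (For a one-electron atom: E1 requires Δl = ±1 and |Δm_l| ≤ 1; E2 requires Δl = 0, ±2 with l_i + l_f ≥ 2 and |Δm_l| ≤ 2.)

Δl = 2 − 1 = +1; l_i + l_f = 3.
Δm_l = -1.
E1 (Δl = ±1, |Δm_l| ≤ 1): satisfied.
E2 (Δl = 0,±2, l_i+l_f ≥ 2, |Δm_l| ≤ 2): not satisfied.

E1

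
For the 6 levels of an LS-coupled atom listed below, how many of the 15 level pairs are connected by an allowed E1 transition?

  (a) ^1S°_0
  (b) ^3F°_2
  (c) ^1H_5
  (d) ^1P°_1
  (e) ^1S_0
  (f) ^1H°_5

(a)–(b): forbidden (parity, ΔS, ΔL, ΔJ).
(a)–(c): forbidden (ΔL, ΔJ).
(a)–(d): forbidden (parity).
(a)–(e): forbidden (ΔL, ΔJ).
(a)–(f): forbidden (parity, ΔL, ΔJ).
(b)–(c): forbidden (ΔS, ΔL, ΔJ).
(b)–(d): forbidden (parity, ΔS, ΔL).
(b)–(e): forbidden (ΔS, ΔL, ΔJ).
(b)–(f): forbidden (parity, ΔS, ΔL, ΔJ).
(c)–(d): forbidden (ΔL, ΔJ).
(c)–(e): forbidden (parity, ΔL, ΔJ).
(c)–(f): allowed.
(d)–(e): allowed.
(d)–(f): forbidden (parity, ΔL, ΔJ).
(e)–(f): forbidden (ΔL, ΔJ).
Allowed pairs: 2 of 15.

2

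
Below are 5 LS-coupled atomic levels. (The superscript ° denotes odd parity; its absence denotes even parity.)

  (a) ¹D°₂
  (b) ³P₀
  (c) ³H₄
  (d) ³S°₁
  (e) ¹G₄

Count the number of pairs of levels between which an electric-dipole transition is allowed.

(a)–(b): forbidden (ΔS, ΔJ).
(a)–(c): forbidden (ΔS, ΔL, ΔJ).
(a)–(d): forbidden (parity, ΔS, ΔL).
(a)–(e): forbidden (ΔL, ΔJ).
(b)–(c): forbidden (parity, ΔL, ΔJ).
(b)–(d): allowed.
(b)–(e): forbidden (parity, ΔS, ΔL, ΔJ).
(c)–(d): forbidden (ΔL, ΔJ).
(c)–(e): forbidden (parity, ΔS).
(d)–(e): forbidden (ΔS, ΔL, ΔJ).
Allowed pairs: 1 of 10.

1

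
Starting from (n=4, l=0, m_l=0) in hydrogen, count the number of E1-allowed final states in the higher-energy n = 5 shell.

3

E1 requires Δl = ±1, so l_f ∈ {-1, 1}; with 0 ≤ l_f ≤ n_f−1 = 4, the allowed l_f values are {1}.
For l_f = 1: m_f ∈ {m_i−1, m_i, m_i+1} ∩ [−1, 1] = {-1, 0, 1} → 3 states.
Total: 3.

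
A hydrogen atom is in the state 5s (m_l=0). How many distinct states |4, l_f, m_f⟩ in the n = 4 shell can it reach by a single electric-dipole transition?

3

E1 requires Δl = ±1, so l_f ∈ {-1, 1}; with 0 ≤ l_f ≤ n_f−1 = 3, the allowed l_f values are {1}.
For l_f = 1: m_f ∈ {m_i−1, m_i, m_i+1} ∩ [−1, 1] = {-1, 0, 1} → 3 states.
Total: 3.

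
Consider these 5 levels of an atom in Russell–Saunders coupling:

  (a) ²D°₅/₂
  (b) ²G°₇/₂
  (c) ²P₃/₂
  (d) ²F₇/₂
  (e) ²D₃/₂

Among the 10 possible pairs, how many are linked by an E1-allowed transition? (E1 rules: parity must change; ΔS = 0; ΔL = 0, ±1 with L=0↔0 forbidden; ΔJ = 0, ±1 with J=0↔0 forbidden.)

(a)–(b): forbidden (parity, ΔL).
(a)–(c): allowed.
(a)–(d): allowed.
(a)–(e): allowed.
(b)–(c): forbidden (ΔL, ΔJ).
(b)–(d): allowed.
(b)–(e): forbidden (ΔL, ΔJ).
(c)–(d): forbidden (parity, ΔL, ΔJ).
(c)–(e): forbidden (parity).
(d)–(e): forbidden (parity, ΔJ).
Allowed pairs: 4 of 10.

4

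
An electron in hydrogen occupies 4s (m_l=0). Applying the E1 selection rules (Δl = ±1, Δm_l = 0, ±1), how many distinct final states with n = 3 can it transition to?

E1 requires Δl = ±1, so l_f ∈ {-1, 1}; with 0 ≤ l_f ≤ n_f−1 = 2, the allowed l_f values are {1}.
For l_f = 1: m_f ∈ {m_i−1, m_i, m_i+1} ∩ [−1, 1] = {-1, 0, 1} → 3 states.
Total: 3.

3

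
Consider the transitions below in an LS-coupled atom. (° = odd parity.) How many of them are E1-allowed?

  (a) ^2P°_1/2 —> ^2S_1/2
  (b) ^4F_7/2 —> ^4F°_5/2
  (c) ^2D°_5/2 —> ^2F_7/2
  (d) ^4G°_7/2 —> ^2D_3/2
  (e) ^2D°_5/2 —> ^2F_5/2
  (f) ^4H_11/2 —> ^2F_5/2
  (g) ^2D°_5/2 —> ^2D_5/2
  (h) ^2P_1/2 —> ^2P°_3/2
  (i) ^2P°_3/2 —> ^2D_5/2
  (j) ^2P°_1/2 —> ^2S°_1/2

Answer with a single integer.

7

(a) allowed
(b) allowed
(c) allowed
(d) forbidden (ΔS, ΔL, ΔJ fail)
(e) allowed
(f) forbidden (parity, ΔS, ΔL, ΔJ fail)
(g) allowed
(h) allowed
(i) allowed
(j) forbidden (parity fails)
Total allowed: 7 of 10.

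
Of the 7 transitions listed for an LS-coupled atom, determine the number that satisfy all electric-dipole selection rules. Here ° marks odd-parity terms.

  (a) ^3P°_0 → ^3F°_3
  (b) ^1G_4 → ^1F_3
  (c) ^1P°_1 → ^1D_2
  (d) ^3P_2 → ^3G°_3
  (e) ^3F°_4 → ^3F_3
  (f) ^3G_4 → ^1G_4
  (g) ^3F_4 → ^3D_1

2

(a) forbidden (parity, ΔL, ΔJ fail)
(b) forbidden (parity fails)
(c) allowed
(d) forbidden (ΔL fails)
(e) allowed
(f) forbidden (parity, ΔS fail)
(g) forbidden (parity, ΔJ fail)
Total allowed: 2 of 7.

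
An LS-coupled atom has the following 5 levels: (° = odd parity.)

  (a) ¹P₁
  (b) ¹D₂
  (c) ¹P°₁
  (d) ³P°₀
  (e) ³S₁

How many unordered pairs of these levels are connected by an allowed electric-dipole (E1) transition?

(a)–(b): forbidden (parity).
(a)–(c): allowed.
(a)–(d): forbidden (ΔS).
(a)–(e): forbidden (parity, ΔS).
(b)–(c): allowed.
(b)–(d): forbidden (ΔS, ΔJ).
(b)–(e): forbidden (parity, ΔS, ΔL).
(c)–(d): forbidden (parity, ΔS).
(c)–(e): forbidden (ΔS).
(d)–(e): allowed.
Allowed pairs: 3 of 10.

3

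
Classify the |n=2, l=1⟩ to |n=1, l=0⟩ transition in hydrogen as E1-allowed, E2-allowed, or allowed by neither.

E1

Δl = 0 − 1 = -1; l_i + l_f = 1.
E1 (Δl = ±1): satisfied.
E2 (Δl = 0,±2, l_i+l_f ≥ 2): not satisfied.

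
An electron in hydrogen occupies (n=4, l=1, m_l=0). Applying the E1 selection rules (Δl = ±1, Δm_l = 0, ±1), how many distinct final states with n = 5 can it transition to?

4

E1 requires Δl = ±1, so l_f ∈ {0, 2}; with 0 ≤ l_f ≤ n_f−1 = 4, the allowed l_f values are {0, 2}.
For l_f = 0: m_f ∈ {m_i−1, m_i, m_i+1} ∩ [−0, 0] = {0} → 1 state.
For l_f = 2: m_f ∈ {m_i−1, m_i, m_i+1} ∩ [−2, 2] = {-1, 0, 1} → 3 states.
Total: 4.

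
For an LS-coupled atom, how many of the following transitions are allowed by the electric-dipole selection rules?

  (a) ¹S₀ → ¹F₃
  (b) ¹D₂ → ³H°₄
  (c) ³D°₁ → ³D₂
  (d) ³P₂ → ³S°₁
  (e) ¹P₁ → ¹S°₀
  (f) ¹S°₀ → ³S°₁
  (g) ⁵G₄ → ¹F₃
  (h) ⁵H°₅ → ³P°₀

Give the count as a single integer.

(a) forbidden (parity, ΔL, ΔJ fail)
(b) forbidden (ΔS, ΔL, ΔJ fail)
(c) allowed
(d) allowed
(e) allowed
(f) forbidden (parity, ΔS, ΔL fail)
(g) forbidden (parity, ΔS fail)
(h) forbidden (parity, ΔS, ΔL, ΔJ fail)
Total allowed: 3 of 8.

3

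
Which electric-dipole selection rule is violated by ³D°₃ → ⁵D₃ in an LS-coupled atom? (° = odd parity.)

Initial level: S=1, L=2, J=3, parity odd. Final level: S=2, L=2, J=3, parity even.
Parity must change: odd → even — ✓.
ΔS = 0: S: 1 → 2 — ✗.
ΔJ = 0, ±1 (not J=0↔0): J: 3 → 3, ΔJ = +0 — ✓.
ΔL = 0, ±1 (not L=0↔0): L: 2 → 2, ΔL = +0 — ✓.

the ΔS = 0 rule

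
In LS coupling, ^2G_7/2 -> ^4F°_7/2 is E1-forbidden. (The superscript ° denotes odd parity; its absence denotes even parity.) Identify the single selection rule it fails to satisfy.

Parity must change: even → odd — ok.
ΔS = 0: S: 1/2 → 3/2 — fails.
ΔL = 0, ±1 (not L=0↔0): L: 4 → 3, ΔL = -1 — ok.
ΔJ = 0, ±1 (not J=0↔0): J: 7/2 → 7/2, ΔJ = +0 — ok.

the ΔS = 0 rule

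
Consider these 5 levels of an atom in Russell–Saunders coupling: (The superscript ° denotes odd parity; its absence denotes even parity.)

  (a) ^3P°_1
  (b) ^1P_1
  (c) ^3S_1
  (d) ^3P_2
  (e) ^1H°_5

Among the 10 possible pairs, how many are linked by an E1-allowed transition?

(a)–(b): forbidden (ΔS).
(a)–(c): allowed.
(a)–(d): allowed.
(a)–(e): forbidden (parity, ΔS, ΔL, ΔJ).
(b)–(c): forbidden (parity, ΔS).
(b)–(d): forbidden (parity, ΔS).
(b)–(e): forbidden (ΔL, ΔJ).
(c)–(d): forbidden (parity).
(c)–(e): forbidden (ΔS, ΔL, ΔJ).
(d)–(e): forbidden (ΔS, ΔL, ΔJ).
Allowed pairs: 2 of 10.

2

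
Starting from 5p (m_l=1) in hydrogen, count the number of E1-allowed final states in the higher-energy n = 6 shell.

4

E1 requires Δl = ±1, so l_f ∈ {0, 2}; with 0 ≤ l_f ≤ n_f−1 = 5, the allowed l_f values are {0, 2}.
For l_f = 0: m_f ∈ {m_i−1, m_i, m_i+1} ∩ [−0, 0] = {0} → 1 state.
For l_f = 2: m_f ∈ {m_i−1, m_i, m_i+1} ∩ [−2, 2] = {0, 1, 2} → 3 states.
Total: 4.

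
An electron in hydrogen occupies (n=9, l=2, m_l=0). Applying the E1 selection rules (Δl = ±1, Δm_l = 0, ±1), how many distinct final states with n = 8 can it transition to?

E1 requires Δl = ±1, so l_f ∈ {1, 3}; with 0 ≤ l_f ≤ n_f−1 = 7, the allowed l_f values are {1, 3}.
For l_f = 1: m_f ∈ {m_i−1, m_i, m_i+1} ∩ [−1, 1] = {-1, 0, 1} → 3 states.
For l_f = 3: m_f ∈ {m_i−1, m_i, m_i+1} ∩ [−3, 3] = {-1, 0, 1} → 3 states.
Total: 6.

6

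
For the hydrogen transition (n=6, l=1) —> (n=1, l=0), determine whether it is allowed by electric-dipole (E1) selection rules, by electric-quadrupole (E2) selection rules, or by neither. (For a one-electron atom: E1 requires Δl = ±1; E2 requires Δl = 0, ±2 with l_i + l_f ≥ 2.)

Δl = 0 − 1 = -1; l_i + l_f = 1.
E1 (Δl = ±1): satisfied.
E2 (Δl = 0,±2, l_i+l_f ≥ 2): not satisfied.

E1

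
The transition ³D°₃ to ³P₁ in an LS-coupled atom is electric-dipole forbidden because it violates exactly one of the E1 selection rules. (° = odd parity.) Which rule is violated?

Initial level: S=1, L=2, J=3, parity odd. Final level: S=1, L=1, J=1, parity even.
Parity must change: odd → even — ok.
ΔS = 0: S: 1 → 1 — ok.
ΔJ = 0, ±1 (not J=0↔0): J: 3 → 1, ΔJ = -2 — fails.
ΔL = 0, ±1 (not L=0↔0): L: 2 → 1, ΔL = -1 — ok.

the ΔJ = 0, ±1 rule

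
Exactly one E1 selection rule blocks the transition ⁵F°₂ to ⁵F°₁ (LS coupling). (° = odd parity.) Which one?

Parity must change: odd → odd — fails.
ΔS = 0: S: 2 → 2 — ok.
ΔL = 0, ±1 (not L=0↔0): L: 3 → 3, ΔL = +0 — ok.
ΔJ = 0, ±1 (not J=0↔0): J: 2 → 1, ΔJ = -1 — ok.

parity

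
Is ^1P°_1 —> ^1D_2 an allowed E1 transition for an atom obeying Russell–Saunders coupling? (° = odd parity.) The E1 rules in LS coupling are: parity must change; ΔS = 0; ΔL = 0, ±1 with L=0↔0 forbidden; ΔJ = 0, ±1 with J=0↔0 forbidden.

Parity must change: odd → even — ok.
ΔS = 0: S: 0 → 0 — ok.
ΔL = 0, ±1 (not L=0↔0): L: 1 → 2, ΔL = +1 — ok.
ΔJ = 0, ±1 (not J=0↔0): J: 1 → 2, ΔJ = +1 — ok.
All four E1 rules are satisfied.

allowed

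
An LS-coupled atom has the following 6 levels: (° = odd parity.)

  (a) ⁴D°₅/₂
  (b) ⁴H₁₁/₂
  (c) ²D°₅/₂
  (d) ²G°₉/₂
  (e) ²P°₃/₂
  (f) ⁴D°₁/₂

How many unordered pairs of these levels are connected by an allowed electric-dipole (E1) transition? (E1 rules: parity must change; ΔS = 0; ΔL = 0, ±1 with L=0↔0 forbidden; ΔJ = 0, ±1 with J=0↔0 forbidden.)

0

(a)–(b): forbidden (ΔL, ΔJ).
(a)–(c): forbidden (parity, ΔS).
(a)–(d): forbidden (parity, ΔS, ΔL, ΔJ).
(a)–(e): forbidden (parity, ΔS).
(a)–(f): forbidden (parity, ΔJ).
(b)–(c): forbidden (ΔS, ΔL, ΔJ).
(b)–(d): forbidden (ΔS).
(b)–(e): forbidden (ΔS, ΔL, ΔJ).
(b)–(f): forbidden (ΔL, ΔJ).
(c)–(d): forbidden (parity, ΔL, ΔJ).
(c)–(e): forbidden (parity).
(c)–(f): forbidden (parity, ΔS, ΔJ).
(d)–(e): forbidden (parity, ΔL, ΔJ).
(d)–(f): forbidden (parity, ΔS, ΔL, ΔJ).
(e)–(f): forbidden (parity, ΔS).
Allowed pairs: 0 of 15.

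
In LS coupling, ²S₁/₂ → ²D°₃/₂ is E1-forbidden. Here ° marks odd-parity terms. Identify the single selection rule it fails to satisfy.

the ΔL = 0, ±1 rule

Parity must change: even → odd — passes.
ΔS = 0: S: 1/2 → 1/2 — passes.
ΔL = 0, ±1 (not L=0↔0): L: 0 → 2, ΔL = +2 — fails.
ΔJ = 0, ±1 (not J=0↔0): J: 1/2 → 3/2, ΔJ = +1 — passes.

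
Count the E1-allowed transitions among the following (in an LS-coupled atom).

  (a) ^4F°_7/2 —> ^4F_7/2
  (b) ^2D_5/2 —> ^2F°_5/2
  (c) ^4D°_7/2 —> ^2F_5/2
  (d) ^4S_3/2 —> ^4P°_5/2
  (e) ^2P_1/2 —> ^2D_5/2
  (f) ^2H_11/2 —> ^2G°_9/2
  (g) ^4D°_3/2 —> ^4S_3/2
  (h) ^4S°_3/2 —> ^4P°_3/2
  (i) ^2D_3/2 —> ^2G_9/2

4

(a) allowed
(b) allowed
(c) forbidden (ΔS fails)
(d) allowed
(e) forbidden (parity, ΔJ fail)
(f) allowed
(g) forbidden (ΔL fails)
(h) forbidden (parity fails)
(i) forbidden (parity, ΔL, ΔJ fail)
Total allowed: 4 of 9.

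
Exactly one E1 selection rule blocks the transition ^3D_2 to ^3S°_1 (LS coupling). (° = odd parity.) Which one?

Reading off the term symbols: S 1→1, L 2→0, J 2→1, parity even→odd.
Parity must change: even → odd — passes.
ΔJ = 0, ±1 (not J=0↔0): J: 2 → 1, ΔJ = -1 — passes.
ΔL = 0, ±1 (not L=0↔0): L: 2 → 0, ΔL = -2 — fails.
ΔS = 0: S: 1 → 1 — passes.

the ΔL = 0, ±1 rule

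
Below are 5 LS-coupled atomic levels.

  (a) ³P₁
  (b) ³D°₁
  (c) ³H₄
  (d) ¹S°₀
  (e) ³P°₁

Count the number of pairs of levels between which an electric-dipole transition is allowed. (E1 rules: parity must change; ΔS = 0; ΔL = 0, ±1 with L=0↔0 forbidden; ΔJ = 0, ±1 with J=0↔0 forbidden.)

(a)–(b): allowed.
(a)–(c): forbidden (parity, ΔL, ΔJ).
(a)–(d): forbidden (ΔS).
(a)–(e): allowed.
(b)–(c): forbidden (ΔL, ΔJ).
(b)–(d): forbidden (parity, ΔS, ΔL).
(b)–(e): forbidden (parity).
(c)–(d): forbidden (ΔS, ΔL, ΔJ).
(c)–(e): forbidden (ΔL, ΔJ).
(d)–(e): forbidden (parity, ΔS).
Allowed pairs: 2 of 10.

2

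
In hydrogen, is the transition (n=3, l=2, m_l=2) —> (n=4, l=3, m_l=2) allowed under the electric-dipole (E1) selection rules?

allowed

l: 2 → 3 (Δl = +1). Δl = ±1 ✓.
m_l: 2 → 2 (Δm_l = +0). |Δm_l| ≤ 1 ✓.
All E1 selection rules are satisfied.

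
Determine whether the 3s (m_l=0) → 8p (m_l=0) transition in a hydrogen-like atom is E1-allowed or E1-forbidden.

Δl = 1 − 0 = +1; the E1 rule Δl = ±1 is ok.
m_l: 0 → 0 (Δm_l = +0). |Δm_l| ≤ 1 ok.
All E1 selection rules are satisfied.

allowed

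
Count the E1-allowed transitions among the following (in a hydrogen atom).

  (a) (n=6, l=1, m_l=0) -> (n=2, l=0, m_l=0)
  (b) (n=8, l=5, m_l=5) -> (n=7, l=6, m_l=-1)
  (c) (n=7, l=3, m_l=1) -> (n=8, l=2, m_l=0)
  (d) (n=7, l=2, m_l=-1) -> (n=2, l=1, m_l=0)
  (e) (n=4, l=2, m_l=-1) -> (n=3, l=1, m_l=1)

3

(a) allowed
(b) forbidden — Δm_l = -6 (E1 requires Δm_l = 0, ±1)
(c) allowed
(d) allowed
(e) forbidden — Δm_l = +2 (E1 requires Δm_l = 0, ±1)
Total allowed: 3 of 5.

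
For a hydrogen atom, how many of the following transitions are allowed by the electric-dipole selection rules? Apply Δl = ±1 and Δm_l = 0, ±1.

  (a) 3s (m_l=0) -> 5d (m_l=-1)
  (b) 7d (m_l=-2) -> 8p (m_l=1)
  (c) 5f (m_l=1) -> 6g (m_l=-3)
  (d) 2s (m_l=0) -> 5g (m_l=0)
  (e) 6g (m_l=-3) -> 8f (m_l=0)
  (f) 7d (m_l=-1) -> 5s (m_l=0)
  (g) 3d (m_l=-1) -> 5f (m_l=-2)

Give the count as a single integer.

(a) forbidden — Δl = +2 (E1 requires Δl = ±1)
(b) forbidden — Δm_l = +3 (E1 requires Δm_l = 0, ±1)
(c) forbidden — Δm_l = -4 (E1 requires Δm_l = 0, ±1)
(d) forbidden — Δl = +4 (E1 requires Δl = ±1)
(e) forbidden — Δm_l = +3 (E1 requires Δm_l = 0, ±1)
(f) forbidden — Δl = -2 (E1 requires Δl = ±1)
(g) allowed
Total allowed: 1 of 7.

1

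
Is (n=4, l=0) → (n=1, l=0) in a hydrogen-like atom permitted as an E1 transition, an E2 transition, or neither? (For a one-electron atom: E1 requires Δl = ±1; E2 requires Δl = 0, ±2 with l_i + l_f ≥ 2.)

Δl = 0 − 0 = +0; l_i + l_f = 0.
E1 (Δl = ±1): not satisfied.
E2 (Δl = 0,±2, l_i+l_f ≥ 2): not satisfied.

neither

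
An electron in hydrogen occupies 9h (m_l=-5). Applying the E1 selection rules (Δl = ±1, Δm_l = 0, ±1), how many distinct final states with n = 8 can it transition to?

E1 requires Δl = ±1, so l_f ∈ {4, 6}; with 0 ≤ l_f ≤ n_f−1 = 7, the allowed l_f values are {4, 6}.
For l_f = 4: m_f ∈ {m_i−1, m_i, m_i+1} ∩ [−4, 4] = {-4} → 1 state.
For l_f = 6: m_f ∈ {m_i−1, m_i, m_i+1} ∩ [−6, 6] = {-6, -5, -4} → 3 states.
Total: 4.

4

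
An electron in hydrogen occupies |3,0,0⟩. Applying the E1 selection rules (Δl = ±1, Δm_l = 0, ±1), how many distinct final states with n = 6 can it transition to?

3

E1 requires Δl = ±1, so l_f ∈ {-1, 1}; with 0 ≤ l_f ≤ n_f−1 = 5, the allowed l_f values are {1}.
For l_f = 1: m_f ∈ {m_i−1, m_i, m_i+1} ∩ [−1, 1] = {-1, 0, 1} → 3 states.
Total: 3.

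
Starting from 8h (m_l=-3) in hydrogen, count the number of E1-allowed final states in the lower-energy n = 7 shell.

6

E1 requires Δl = ±1, so l_f ∈ {4, 6}; with 0 ≤ l_f ≤ n_f−1 = 6, the allowed l_f values are {4, 6}.
For l_f = 4: m_f ∈ {m_i−1, m_i, m_i+1} ∩ [−4, 4] = {-4, -3, -2} → 3 states.
For l_f = 6: m_f ∈ {m_i−1, m_i, m_i+1} ∩ [−6, 6] = {-4, -3, -2} → 3 states.
Total: 6.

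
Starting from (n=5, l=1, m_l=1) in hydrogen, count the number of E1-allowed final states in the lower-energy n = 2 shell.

1

E1 requires Δl = ±1, so l_f ∈ {0, 2}; with 0 ≤ l_f ≤ n_f−1 = 1, the allowed l_f values are {0}.
For l_f = 0: m_f ∈ {m_i−1, m_i, m_i+1} ∩ [−0, 0] = {0} → 1 state.
Total: 1.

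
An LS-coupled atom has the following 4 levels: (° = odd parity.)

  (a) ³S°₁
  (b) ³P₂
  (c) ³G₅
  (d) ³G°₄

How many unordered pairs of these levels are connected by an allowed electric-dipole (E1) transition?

(a)–(b): allowed.
(a)–(c): forbidden (ΔL, ΔJ).
(a)–(d): forbidden (parity, ΔL, ΔJ).
(b)–(c): forbidden (parity, ΔL, ΔJ).
(b)–(d): forbidden (ΔL, ΔJ).
(c)–(d): allowed.
Allowed pairs: 2 of 6.

2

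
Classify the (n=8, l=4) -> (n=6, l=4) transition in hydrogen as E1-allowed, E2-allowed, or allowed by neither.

E2

Δl = 4 − 4 = +0; l_i + l_f = 8.
E1 (Δl = ±1): not satisfied.
E2 (Δl = 0,±2, l_i+l_f ≥ 2): satisfied.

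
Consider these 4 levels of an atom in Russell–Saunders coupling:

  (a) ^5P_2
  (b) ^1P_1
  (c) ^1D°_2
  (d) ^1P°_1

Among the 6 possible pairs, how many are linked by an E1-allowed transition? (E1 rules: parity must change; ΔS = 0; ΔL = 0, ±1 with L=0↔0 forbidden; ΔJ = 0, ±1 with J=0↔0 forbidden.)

2

(a)–(b): forbidden (parity, ΔS).
(a)–(c): forbidden (ΔS).
(a)–(d): forbidden (ΔS).
(b)–(c): allowed.
(b)–(d): allowed.
(c)–(d): forbidden (parity).
Allowed pairs: 2 of 6.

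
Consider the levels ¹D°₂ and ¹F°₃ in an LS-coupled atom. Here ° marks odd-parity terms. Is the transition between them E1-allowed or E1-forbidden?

forbidden

Reading off the term symbols: S 0→0, L 2→3, J 2→3, parity odd→odd.
Parity must change: odd → odd — fails.
ΔJ = 0, ±1 (not J=0↔0): J: 2 → 3, ΔJ = +1 — ok.
ΔS = 0: S: 0 → 0 — ok.
ΔL = 0, ±1 (not L=0↔0): L: 2 → 3, ΔL = +1 — ok.
Rule(s) violated: parity.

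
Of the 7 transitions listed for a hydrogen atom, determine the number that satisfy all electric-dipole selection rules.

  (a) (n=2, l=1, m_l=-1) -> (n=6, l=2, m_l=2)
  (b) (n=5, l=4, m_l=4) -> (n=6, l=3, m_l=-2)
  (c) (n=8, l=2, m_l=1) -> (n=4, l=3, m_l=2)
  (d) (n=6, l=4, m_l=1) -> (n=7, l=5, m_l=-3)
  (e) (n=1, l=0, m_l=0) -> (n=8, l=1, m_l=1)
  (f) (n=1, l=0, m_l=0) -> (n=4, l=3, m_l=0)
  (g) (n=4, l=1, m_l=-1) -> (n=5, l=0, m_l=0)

3

(a) forbidden — Δm_l = +3 (E1 requires Δm_l = 0, ±1)
(b) forbidden — Δm_l = -6 (E1 requires Δm_l = 0, ±1)
(c) allowed
(d) forbidden — Δm_l = -4 (E1 requires Δm_l = 0, ±1)
(e) allowed
(f) forbidden — Δl = +3 (E1 requires Δl = ±1)
(g) allowed
Total allowed: 3 of 7.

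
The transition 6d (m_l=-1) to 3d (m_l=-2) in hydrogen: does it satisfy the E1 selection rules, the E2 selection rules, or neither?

Δl = 2 − 2 = +0; l_i + l_f = 4.
Δm_l = -1.
E1 (Δl = ±1, |Δm_l| ≤ 1): not satisfied.
E2 (Δl = 0,±2, l_i+l_f ≥ 2, |Δm_l| ≤ 2): satisfied.

E2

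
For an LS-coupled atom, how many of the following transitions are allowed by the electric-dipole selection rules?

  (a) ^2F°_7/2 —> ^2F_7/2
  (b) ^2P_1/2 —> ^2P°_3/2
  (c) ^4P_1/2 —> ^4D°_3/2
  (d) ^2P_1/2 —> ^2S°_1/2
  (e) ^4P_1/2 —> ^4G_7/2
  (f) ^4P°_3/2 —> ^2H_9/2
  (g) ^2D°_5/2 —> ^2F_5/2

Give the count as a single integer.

(a) allowed
(b) allowed
(c) allowed
(d) allowed
(e) forbidden (parity, ΔL, ΔJ fail)
(f) forbidden (ΔS, ΔL, ΔJ fail)
(g) allowed
Total allowed: 5 of 7.

5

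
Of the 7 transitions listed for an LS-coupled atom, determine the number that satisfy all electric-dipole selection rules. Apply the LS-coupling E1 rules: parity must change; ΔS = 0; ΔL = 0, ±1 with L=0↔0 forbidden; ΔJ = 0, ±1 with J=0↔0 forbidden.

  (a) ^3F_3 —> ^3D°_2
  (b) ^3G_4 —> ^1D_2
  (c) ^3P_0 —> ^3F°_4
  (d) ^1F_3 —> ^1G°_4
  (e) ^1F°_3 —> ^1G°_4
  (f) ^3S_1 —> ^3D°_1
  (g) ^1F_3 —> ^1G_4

2

(a) allowed
(b) forbidden (parity, ΔS, ΔL, ΔJ fail)
(c) forbidden (ΔL, ΔJ fail)
(d) allowed
(e) forbidden (parity fails)
(f) forbidden (ΔL fails)
(g) forbidden (parity fails)
Total allowed: 2 of 7.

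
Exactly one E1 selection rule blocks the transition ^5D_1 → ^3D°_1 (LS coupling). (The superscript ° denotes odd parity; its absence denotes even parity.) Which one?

the ΔS = 0 rule

Reading off the term symbols: S 2→1, L 2→2, J 1→1, parity even→odd.
Parity must change: even → odd — ✓.
ΔS = 0: S: 2 → 1 — ✗.
ΔL = 0, ±1 (not L=0↔0): L: 2 → 2, ΔL = +0 — ✓.
ΔJ = 0, ±1 (not J=0↔0): J: 1 → 1, ΔJ = +0 — ✓.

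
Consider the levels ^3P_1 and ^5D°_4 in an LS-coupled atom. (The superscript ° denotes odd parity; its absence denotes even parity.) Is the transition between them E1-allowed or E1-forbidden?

Parity must change: even → odd — ok.
ΔS = 0: S: 1 → 2 — fails.
ΔL = 0, ±1 (not L=0↔0): L: 1 → 2, ΔL = +1 — ok.
ΔJ = 0, ±1 (not J=0↔0): J: 1 → 4, ΔJ = +3 — fails.
Rule(s) violated: ΔS, ΔJ.

forbidden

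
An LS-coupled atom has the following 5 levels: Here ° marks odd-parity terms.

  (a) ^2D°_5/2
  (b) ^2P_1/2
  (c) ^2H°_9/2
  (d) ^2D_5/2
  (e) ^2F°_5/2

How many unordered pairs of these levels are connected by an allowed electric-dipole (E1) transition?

2

(a)–(b): forbidden (ΔJ).
(a)–(c): forbidden (parity, ΔL, ΔJ).
(a)–(d): allowed.
(a)–(e): forbidden (parity).
(b)–(c): forbidden (ΔL, ΔJ).
(b)–(d): forbidden (parity, ΔJ).
(b)–(e): forbidden (ΔL, ΔJ).
(c)–(d): forbidden (ΔL, ΔJ).
(c)–(e): forbidden (parity, ΔL, ΔJ).
(d)–(e): allowed.
Allowed pairs: 2 of 10.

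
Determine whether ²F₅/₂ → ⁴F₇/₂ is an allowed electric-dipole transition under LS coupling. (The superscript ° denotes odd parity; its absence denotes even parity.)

Parity must change: even → even — ✗.
ΔS = 0: S: 1/2 → 3/2 — ✗.
ΔL = 0, ±1 (not L=0↔0): L: 3 → 3, ΔL = +0 — ✓.
ΔJ = 0, ±1 (not J=0↔0): J: 5/2 → 7/2, ΔJ = +1 — ✓.
Rule(s) violated: parity, ΔS.

forbidden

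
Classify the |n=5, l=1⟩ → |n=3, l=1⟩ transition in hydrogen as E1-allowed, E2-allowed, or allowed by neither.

E2

Δl = 1 − 1 = +0; l_i + l_f = 2.
E1 (Δl = ±1): not satisfied.
E2 (Δl = 0,±2, l_i+l_f ≥ 2): satisfied.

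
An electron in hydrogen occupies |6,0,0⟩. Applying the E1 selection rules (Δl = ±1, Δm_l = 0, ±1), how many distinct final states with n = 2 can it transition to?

E1 requires Δl = ±1, so l_f ∈ {-1, 1}; with 0 ≤ l_f ≤ n_f−1 = 1, the allowed l_f values are {1}.
For l_f = 1: m_f ∈ {m_i−1, m_i, m_i+1} ∩ [−1, 1] = {-1, 0, 1} → 3 states.
Total: 3.

3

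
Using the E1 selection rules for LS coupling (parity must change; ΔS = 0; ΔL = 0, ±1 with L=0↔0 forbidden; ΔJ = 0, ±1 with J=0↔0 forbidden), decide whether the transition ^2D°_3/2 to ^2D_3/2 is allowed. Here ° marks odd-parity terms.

allowed

Initial level: S=1/2, L=2, J=3/2, parity odd. Final level: S=1/2, L=2, J=3/2, parity even.
Parity must change: odd → even — satisfied.
ΔS = 0: S: 1/2 → 1/2 — satisfied.
ΔL = 0, ±1 (not L=0↔0): L: 2 → 2, ΔL = +0 — satisfied.
ΔJ = 0, ±1 (not J=0↔0): J: 3/2 → 3/2, ΔJ = +0 — satisfied.
All four E1 rules are satisfied.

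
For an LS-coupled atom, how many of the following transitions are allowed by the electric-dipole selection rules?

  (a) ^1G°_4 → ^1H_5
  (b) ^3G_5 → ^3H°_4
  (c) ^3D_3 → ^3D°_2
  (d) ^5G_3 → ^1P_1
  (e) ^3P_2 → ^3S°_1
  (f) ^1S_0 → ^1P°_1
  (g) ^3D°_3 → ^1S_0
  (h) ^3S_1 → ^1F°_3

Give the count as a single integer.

(a) allowed
(b) allowed
(c) allowed
(d) forbidden (parity, ΔS, ΔL, ΔJ fail)
(e) allowed
(f) allowed
(g) forbidden (ΔS, ΔL, ΔJ fail)
(h) forbidden (ΔS, ΔL, ΔJ fail)
Total allowed: 5 of 8.

5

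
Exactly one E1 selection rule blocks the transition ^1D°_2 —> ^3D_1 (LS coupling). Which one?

the ΔS = 0 rule

Reading off the term symbols: S 0→1, L 2→2, J 2→1, parity odd→even.
Parity must change: odd → even — passes.
ΔS = 0: S: 0 → 1 — fails.
ΔL = 0, ±1 (not L=0↔0): L: 2 → 2, ΔL = +0 — passes.
ΔJ = 0, ±1 (not J=0↔0): J: 2 → 1, ΔJ = -1 — passes.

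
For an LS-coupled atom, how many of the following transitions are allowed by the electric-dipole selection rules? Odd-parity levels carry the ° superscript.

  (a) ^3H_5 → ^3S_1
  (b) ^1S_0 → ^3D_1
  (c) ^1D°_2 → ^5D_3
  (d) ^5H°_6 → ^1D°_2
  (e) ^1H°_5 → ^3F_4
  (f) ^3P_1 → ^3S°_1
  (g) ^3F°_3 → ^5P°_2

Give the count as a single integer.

(a) forbidden (parity, ΔL, ΔJ fail)
(b) forbidden (parity, ΔS, ΔL fail)
(c) forbidden (ΔS fails)
(d) forbidden (parity, ΔS, ΔL, ΔJ fail)
(e) forbidden (ΔS, ΔL fail)
(f) allowed
(g) forbidden (parity, ΔS, ΔL fail)
Total allowed: 1 of 7.

1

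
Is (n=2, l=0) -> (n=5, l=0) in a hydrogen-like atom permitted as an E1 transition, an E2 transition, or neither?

Δl = 0 − 0 = +0; l_i + l_f = 0.
E1 (Δl = ±1): not satisfied.
E2 (Δl = 0,±2, l_i+l_f ≥ 2): not satisfied.

neither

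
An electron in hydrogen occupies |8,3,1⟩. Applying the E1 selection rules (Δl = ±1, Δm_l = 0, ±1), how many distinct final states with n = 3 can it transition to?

3

E1 requires Δl = ±1, so l_f ∈ {2, 4}; with 0 ≤ l_f ≤ n_f−1 = 2, the allowed l_f values are {2}.
For l_f = 2: m_f ∈ {m_i−1, m_i, m_i+1} ∩ [−2, 2] = {0, 1, 2} → 3 states.
Total: 3.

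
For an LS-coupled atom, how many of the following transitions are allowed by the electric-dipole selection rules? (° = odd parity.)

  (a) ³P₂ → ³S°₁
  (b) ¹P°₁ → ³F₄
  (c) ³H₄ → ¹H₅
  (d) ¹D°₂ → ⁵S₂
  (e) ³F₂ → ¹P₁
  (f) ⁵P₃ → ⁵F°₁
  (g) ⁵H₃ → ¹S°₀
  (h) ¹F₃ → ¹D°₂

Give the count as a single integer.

(a) allowed
(b) forbidden (ΔS, ΔL, ΔJ fail)
(c) forbidden (parity, ΔS fail)
(d) forbidden (ΔS, ΔL fail)
(e) forbidden (parity, ΔS, ΔL fail)
(f) forbidden (ΔL, ΔJ fail)
(g) forbidden (ΔS, ΔL, ΔJ fail)
(h) allowed
Total allowed: 2 of 8.

2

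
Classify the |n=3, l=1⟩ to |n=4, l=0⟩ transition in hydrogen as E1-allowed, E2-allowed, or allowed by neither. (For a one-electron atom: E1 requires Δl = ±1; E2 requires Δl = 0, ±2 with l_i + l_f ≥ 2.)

E1

Δl = 0 − 1 = -1; l_i + l_f = 1.
E1 (Δl = ±1): satisfied.
E2 (Δl = 0,±2, l_i+l_f ≥ 2): not satisfied.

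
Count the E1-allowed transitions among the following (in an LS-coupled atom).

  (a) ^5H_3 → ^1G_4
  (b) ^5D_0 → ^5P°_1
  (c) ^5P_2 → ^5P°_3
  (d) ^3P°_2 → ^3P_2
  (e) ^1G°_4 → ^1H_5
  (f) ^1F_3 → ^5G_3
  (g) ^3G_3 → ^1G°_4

(a) forbidden (parity, ΔS fail)
(b) allowed
(c) allowed
(d) allowed
(e) allowed
(f) forbidden (parity, ΔS fail)
(g) forbidden (ΔS fails)
Total allowed: 4 of 7.

4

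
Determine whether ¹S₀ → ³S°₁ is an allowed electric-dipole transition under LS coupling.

forbidden

ΔS = 0: S: 0 → 1 — fails.
ΔJ = 0, ±1 (not J=0↔0): J: 0 → 1, ΔJ = +1 — passes.
ΔL = 0, ±1 (not L=0↔0): L: 0 → 0, ΔL = +0 — fails.
Parity must change: even → odd — passes.
Rule(s) violated: ΔS, ΔL.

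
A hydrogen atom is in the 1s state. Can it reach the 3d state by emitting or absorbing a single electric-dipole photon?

forbidden

Initial l = 0, final l = 2, so Δl = +2. E1 requires Δl = ±1: violated.
The transition is electric-dipole forbidden.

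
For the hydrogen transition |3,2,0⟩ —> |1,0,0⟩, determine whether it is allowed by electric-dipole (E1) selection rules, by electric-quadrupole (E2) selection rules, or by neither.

Δl = 0 − 2 = -2; l_i + l_f = 2.
Δm_l = +0.
E1 (Δl = ±1, |Δm_l| ≤ 1): not satisfied.
E2 (Δl = 0,±2, l_i+l_f ≥ 2, |Δm_l| ≤ 2): satisfied.

E2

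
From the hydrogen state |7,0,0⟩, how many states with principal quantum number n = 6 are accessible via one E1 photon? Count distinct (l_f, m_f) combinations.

E1 requires Δl = ±1, so l_f ∈ {-1, 1}; with 0 ≤ l_f ≤ n_f−1 = 5, the allowed l_f values are {1}.
For l_f = 1: m_f ∈ {m_i−1, m_i, m_i+1} ∩ [−1, 1] = {-1, 0, 1} → 3 states.
Total: 3.

3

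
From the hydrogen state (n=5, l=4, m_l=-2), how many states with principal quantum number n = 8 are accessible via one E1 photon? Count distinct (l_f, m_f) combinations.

6

E1 requires Δl = ±1, so l_f ∈ {3, 5}; with 0 ≤ l_f ≤ n_f−1 = 7, the allowed l_f values are {3, 5}.
For l_f = 3: m_f ∈ {m_i−1, m_i, m_i+1} ∩ [−3, 3] = {-3, -2, -1} → 3 states.
For l_f = 5: m_f ∈ {m_i−1, m_i, m_i+1} ∩ [−5, 5] = {-3, -2, -1} → 3 states.
Total: 6.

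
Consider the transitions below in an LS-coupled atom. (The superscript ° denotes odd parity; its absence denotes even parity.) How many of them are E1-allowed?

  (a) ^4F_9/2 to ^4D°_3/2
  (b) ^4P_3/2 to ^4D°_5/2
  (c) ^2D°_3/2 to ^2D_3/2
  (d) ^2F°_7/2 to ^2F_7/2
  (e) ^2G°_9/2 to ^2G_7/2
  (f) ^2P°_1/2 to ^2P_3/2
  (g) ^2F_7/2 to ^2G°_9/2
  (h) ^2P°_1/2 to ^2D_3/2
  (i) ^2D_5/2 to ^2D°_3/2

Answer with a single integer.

(a) forbidden (ΔJ fails)
(b) allowed
(c) allowed
(d) allowed
(e) allowed
(f) allowed
(g) allowed
(h) allowed
(i) allowed
Total allowed: 8 of 9.

8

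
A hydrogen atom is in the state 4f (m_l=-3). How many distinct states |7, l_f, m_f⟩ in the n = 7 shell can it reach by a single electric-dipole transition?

E1 requires Δl = ±1, so l_f ∈ {2, 4}; with 0 ≤ l_f ≤ n_f−1 = 6, the allowed l_f values are {2, 4}.
For l_f = 2: m_f ∈ {m_i−1, m_i, m_i+1} ∩ [−2, 2] = {-2} → 1 state.
For l_f = 4: m_f ∈ {m_i−1, m_i, m_i+1} ∩ [−4, 4] = {-4, -3, -2} → 3 states.
Total: 4.

4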